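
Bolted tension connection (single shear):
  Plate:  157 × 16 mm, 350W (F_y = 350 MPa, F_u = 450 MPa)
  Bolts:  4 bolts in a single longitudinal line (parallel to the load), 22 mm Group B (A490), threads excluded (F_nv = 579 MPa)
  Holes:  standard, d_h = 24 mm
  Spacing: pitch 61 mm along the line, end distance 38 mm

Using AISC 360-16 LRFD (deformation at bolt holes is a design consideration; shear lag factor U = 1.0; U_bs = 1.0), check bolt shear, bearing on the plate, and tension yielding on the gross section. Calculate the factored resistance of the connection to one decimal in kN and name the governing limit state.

660.3 kN (bolt shear governs)

Bolt shear: A_b = π(22)²/4 = 380.13 mm². φR_n = 0.75 × 579 × 380.13 × 4 × 1 = 660.3 kN.
Bearing (16 mm plate, F_u = 450 MPa): end bolts L_c = 38 − 24/2 = 26, R_n = min(1.2×26×16×450, 2.4×22×16×450) = 224.64 kN/bolt; interior L_c = 61 − 24 = 37, R_n = 319.68 kN/bolt. φR_n = 0.75 × (1×224.64 + 3×319.68) = 887.8 kN.
Tension yield (gross): A_g = 157×16 = 2512 mm². φR_n = 0.90 × 350 × 2512 = 791.3 kN.
Governing: min(660.3, 887.8, 791.3) = 660.3 kN → bolt shear.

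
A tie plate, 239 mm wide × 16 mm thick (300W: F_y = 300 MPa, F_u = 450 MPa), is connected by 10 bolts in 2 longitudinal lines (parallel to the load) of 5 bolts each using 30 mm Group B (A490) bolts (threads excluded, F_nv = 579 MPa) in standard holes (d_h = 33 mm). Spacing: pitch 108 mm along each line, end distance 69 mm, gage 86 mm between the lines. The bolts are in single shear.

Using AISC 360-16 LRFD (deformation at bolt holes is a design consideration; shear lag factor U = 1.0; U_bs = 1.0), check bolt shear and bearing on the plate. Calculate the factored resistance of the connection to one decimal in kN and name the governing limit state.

Bolt shear: A_b = π(30)²/4 = 706.86 mm². φR_n = 0.75 × 579 × 706.86 × 10 × 1 = 3069.5 kN.
Bearing (16 mm plate, F_u = 450 MPa): end bolts L_c = 69 − 33/2 = 52.5, R_n = min(1.2×52.5×16×450, 2.4×30×16×450) = 453.6 kN/bolt; interior L_c = 108 − 33 = 75, R_n = 518.4 kN/bolt. φR_n = 0.75 × (2×453.6 + 8×518.4) = 3790.8 kN.
Governing: min(3069.5, 3790.8) = 3069.5 kN → bolt shear.

3069.5 kN (bolt shear governs)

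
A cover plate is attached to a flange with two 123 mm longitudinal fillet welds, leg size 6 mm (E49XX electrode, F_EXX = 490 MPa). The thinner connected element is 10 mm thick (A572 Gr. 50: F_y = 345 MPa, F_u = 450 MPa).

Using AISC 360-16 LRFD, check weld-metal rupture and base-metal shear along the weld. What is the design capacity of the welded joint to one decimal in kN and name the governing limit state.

Weld metal: throat = 0.707×6 = 4.242 mm, L = 2×123 = 246 mm. φR_n = 0.75 × 0.6 × 490 × 4.242 × 246 = 230.1 kN.
Base metal shear (10 mm plate): yield φR_n = 1.0×0.6×345×10×246 = 509.2 kN; rupture φR_n = 0.75×0.6×450×10×246 = 498.2 kN; take 498.2 kN (rupture).
Governing: min(230.1, 498.2) = 230.1 kN → weld metal.

230.1 kN (weld metal governs)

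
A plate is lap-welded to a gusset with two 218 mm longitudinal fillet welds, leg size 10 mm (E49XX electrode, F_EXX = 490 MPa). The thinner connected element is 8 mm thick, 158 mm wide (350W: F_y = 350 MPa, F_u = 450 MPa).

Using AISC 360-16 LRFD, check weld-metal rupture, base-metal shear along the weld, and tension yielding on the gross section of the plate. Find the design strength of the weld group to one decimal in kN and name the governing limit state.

398.2 kN (gross-section yield governs)

Weld metal: throat = 0.707×10 = 7.07 mm, L = 2×218 = 436 mm. φR_n = 0.75 × 0.6 × 490 × 7.07 × 436 = 679.7 kN.
Base metal shear (8 mm plate): yield φR_n = 1.0×0.6×350×8×436 = 732.5 kN; rupture φR_n = 0.75×0.6×450×8×436 = 706.3 kN; take 706.3 kN (rupture).
Tension yield (gross): A_g = 158×8 = 1264 mm². φR_n = 0.90 × 350 × 1264 = 398.2 kN.
Governing: min(679.7, 706.3, 398.2) = 398.2 kN → gross-section yield.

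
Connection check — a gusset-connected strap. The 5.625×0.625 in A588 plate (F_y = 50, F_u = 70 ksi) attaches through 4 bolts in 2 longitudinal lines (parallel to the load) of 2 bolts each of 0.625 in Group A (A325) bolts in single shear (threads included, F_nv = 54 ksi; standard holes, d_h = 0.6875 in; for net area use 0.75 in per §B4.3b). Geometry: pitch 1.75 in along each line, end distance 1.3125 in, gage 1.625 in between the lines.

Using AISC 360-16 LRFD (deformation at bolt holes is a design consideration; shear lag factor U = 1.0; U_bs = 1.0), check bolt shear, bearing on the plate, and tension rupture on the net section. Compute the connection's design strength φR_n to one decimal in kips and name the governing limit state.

Bolt shear: A_b = π(0.625)²/4 = 0.3068 in². φR_n = 0.75 × 54 × 0.3068 × 4 × 1 = 49.7 kips.
Bearing (0.625 in plate, F_u = 70 ksi): end bolts L_c = 1.3125 − 0.6875/2 = 0.96875, R_n = min(1.2×0.96875×0.625×70, 2.4×0.625×0.625×70) = 50.859 kips/bolt; interior L_c = 1.75 − 0.6875 = 1.0625, R_n = 55.781 kips/bolt. φR_n = 0.75 × (2×50.859 + 2×55.781) = 160.0 kips.
Tension rupture (net): A_n = (5.625 − 2×0.75)×0.625 = 2.5781 in² (U = 1.0, A_e = A_n). φR_n = 0.75 × 70 × 2.5781 = 135.4 kips.
Governing: min(49.7, 160.0, 135.4) = 49.7 kips → bolt shear.

49.7 kips (bolt shear governs)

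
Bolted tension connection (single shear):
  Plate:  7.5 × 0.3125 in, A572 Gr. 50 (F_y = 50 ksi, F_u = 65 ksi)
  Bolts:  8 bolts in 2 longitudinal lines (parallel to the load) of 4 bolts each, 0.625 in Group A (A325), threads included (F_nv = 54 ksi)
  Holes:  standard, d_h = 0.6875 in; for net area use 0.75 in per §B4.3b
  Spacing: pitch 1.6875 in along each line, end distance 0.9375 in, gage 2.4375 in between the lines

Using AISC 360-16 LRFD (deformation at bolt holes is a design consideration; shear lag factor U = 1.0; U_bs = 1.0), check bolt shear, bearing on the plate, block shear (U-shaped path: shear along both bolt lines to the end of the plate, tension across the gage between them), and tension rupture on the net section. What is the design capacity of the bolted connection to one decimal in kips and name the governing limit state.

Bolt shear: A_b = π(0.625)²/4 = 0.3068 in². φR_n = 0.75 × 54 × 0.3068 × 8 × 1 = 99.4 kips.
Bearing (0.3125 in plate, F_u = 65 ksi): end bolts L_c = 0.9375 − 0.6875/2 = 0.59375, R_n = min(1.2×0.59375×0.3125×65, 2.4×0.625×0.3125×65) = 14.473 kips/bolt; interior L_c = 1.6875 − 0.6875 = 1, R_n = 24.375 kips/bolt. φR_n = 0.75 × (2×14.473 + 6×24.375) = 131.4 kips.
Block shear: shear path 2×[0.9375+3×1.6875] = 2×6 in, A_gv = 3.75, A_nv = 2×(6 − 3.5×0.75)×0.3125 = 2.1094 in²; tension across gage: (2.4375 − 1×0.75)×0.3125 = 0.52734 in². R_n = min(0.6×65×2.1094, 0.6×50×3.75) + 1.0×65×0.52734 = min(82.267, 112.5) + 34.277 = 116.54 kips. φR_n = 0.75 × 116.54 = 87.4 kips.
Tension rupture (net): A_n = (7.5 − 2×0.75)×0.3125 = 1.875 in² (U = 1.0, A_e = A_n). φR_n = 0.75 × 65 × 1.875 = 91.4 kips.
Governing: min(99.4, 131.4, 87.4, 91.4) = 87.4 kips → block shear.

87.4 kips (block shear governs)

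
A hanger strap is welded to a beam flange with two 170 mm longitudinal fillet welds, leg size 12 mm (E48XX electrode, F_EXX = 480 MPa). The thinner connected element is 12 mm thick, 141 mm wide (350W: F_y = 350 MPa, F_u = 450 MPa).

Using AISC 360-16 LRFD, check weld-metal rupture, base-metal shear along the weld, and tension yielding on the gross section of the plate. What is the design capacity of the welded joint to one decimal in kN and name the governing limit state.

Weld metal: throat = 0.707×12 = 8.484 mm, L = 2×170 = 340 mm. φR_n = 0.75 × 0.6 × 480 × 8.484 × 340 = 623.1 kN.
Base metal shear (12 mm plate): yield φR_n = 1.0×0.6×350×12×340 = 856.8 kN; rupture φR_n = 0.75×0.6×450×12×340 = 826.2 kN; take 826.2 kN (rupture).
Tension yield (gross): A_g = 141×12 = 1692 mm². φR_n = 0.90 × 350 × 1692 = 533.0 kN.
Governing: min(623.1, 826.2, 533.0) = 533.0 kN → gross-section yield.

533.0 kN (gross-section yield governs)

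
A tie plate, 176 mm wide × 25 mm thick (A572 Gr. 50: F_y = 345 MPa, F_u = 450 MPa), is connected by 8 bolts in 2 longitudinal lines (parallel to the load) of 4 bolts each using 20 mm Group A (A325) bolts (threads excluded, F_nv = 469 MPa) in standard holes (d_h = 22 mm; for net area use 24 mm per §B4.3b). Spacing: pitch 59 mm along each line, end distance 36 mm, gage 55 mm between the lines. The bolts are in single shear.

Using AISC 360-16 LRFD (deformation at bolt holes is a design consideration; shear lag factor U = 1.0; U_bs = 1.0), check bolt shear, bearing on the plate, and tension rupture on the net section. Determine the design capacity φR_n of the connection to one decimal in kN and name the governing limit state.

Bolt shear: A_b = π(20)²/4 = 314.16 mm². φR_n = 0.75 × 469 × 314.16 × 8 × 1 = 884.0 kN.
Bearing (25 mm plate, F_u = 450 MPa): end bolts L_c = 36 − 22/2 = 25, R_n = min(1.2×25×25×450, 2.4×20×25×450) = 337.5 kN/bolt; interior L_c = 59 − 22 = 37, R_n = 499.5 kN/bolt. φR_n = 0.75 × (2×337.5 + 6×499.5) = 2754.0 kN.
Tension rupture (net): A_n = (176 − 2×24)×25 = 3200 mm² (U = 1.0, A_e = A_n). φR_n = 0.75 × 450 × 3200 = 1080.0 kN.
Governing: min(884.0, 2754.0, 1080.0) = 884.0 kN → bolt shear.

884.0 kN (bolt shear governs)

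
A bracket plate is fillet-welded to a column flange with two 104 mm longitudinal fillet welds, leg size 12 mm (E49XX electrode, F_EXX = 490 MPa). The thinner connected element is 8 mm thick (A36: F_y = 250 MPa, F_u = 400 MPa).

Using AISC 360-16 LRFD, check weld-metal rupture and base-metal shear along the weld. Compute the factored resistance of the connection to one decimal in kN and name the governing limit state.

249.6 kN (base-metal shear governs)

Weld metal: throat = 0.707×12 = 8.484 mm, L = 2×104 = 208 mm. φR_n = 0.75 × 0.6 × 490 × 8.484 × 208 = 389.1 kN.
Base metal shear (8 mm plate): yield φR_n = 1.0×0.6×250×8×208 = 249.6 kN; rupture φR_n = 0.75×0.6×400×8×208 = 299.5 kN; take 249.6 kN (yield).
Governing: min(389.1, 249.6) = 249.6 kN → base-metal shear.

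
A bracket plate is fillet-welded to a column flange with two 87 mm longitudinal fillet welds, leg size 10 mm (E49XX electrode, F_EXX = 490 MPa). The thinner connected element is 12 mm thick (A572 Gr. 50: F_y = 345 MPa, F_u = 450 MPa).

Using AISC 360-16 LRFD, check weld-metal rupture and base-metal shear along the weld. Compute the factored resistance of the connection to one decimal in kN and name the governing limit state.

271.3 kN (weld metal governs)

Weld metal: throat = 0.707×10 = 7.07 mm, L = 2×87 = 174 mm. φR_n = 0.75 × 0.6 × 490 × 7.07 × 174 = 271.3 kN.
Base metal shear (12 mm plate): yield φR_n = 1.0×0.6×345×12×174 = 432.2 kN; rupture φR_n = 0.75×0.6×450×12×174 = 422.8 kN; take 422.8 kN (rupture).
Governing: min(271.3, 422.8) = 271.3 kN → weld metal.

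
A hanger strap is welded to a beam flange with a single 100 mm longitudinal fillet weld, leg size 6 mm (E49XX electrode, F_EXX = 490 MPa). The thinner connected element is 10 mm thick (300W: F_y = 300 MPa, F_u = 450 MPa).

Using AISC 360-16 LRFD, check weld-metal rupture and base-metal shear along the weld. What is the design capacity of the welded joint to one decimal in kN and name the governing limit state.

93.5 kN (weld metal governs)

Weld metal: throat = 0.707×6 = 4.242 mm, L = 100 mm. φR_n = 0.75 × 0.6 × 490 × 4.242 × 100 = 93.5 kN.
Base metal shear (10 mm plate): yield φR_n = 1.0×0.6×300×10×100 = 180.0 kN; rupture φR_n = 0.75×0.6×450×10×100 = 202.5 kN; take 180.0 kN (yield).
Governing: min(93.5, 180.0) = 93.5 kN → weld metal.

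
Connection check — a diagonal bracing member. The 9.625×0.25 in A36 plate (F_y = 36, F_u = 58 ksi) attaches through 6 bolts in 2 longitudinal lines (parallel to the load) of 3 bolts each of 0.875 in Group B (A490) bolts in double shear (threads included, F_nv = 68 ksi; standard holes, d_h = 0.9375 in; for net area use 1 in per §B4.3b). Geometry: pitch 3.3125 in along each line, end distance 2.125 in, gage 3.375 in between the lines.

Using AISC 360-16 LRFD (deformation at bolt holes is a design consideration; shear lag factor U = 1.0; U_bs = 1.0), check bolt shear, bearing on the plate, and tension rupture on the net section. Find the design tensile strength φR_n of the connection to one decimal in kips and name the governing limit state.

82.9 kips (net-section rupture governs)

Bolt shear: A_b = π(0.875)²/4 = 0.60132 in². φR_n = 0.75 × 68 × 0.60132 × 6 × 2 = 368.0 kips.
Bearing (0.25 in plate, F_u = 58 ksi): end bolts L_c = 2.125 − 0.9375/2 = 1.65625, R_n = min(1.2×1.65625×0.25×58, 2.4×0.875×0.25×58) = 28.819 kips/bolt; interior L_c = 3.3125 − 0.9375 = 2.375, R_n = 30.45 kips/bolt. φR_n = 0.75 × (2×28.819 + 4×30.45) = 134.6 kips.
Tension rupture (net): A_n = (9.625 − 2×1)×0.25 = 1.9063 in² (U = 1.0, A_e = A_n). φR_n = 0.75 × 58 × 1.9063 = 82.9 kips.
Governing: min(368.0, 134.6, 82.9) = 82.9 kips → net-section rupture.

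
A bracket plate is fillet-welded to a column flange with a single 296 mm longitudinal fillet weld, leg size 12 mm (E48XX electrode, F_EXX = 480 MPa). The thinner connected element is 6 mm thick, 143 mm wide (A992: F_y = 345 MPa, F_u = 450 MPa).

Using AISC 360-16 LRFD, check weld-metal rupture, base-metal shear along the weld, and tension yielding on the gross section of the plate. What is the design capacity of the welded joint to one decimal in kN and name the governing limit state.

Weld metal: throat = 0.707×12 = 8.484 mm, L = 296 mm. φR_n = 0.75 × 0.6 × 480 × 8.484 × 296 = 542.4 kN.
Base metal shear (6 mm plate): yield φR_n = 1.0×0.6×345×6×296 = 367.6 kN; rupture φR_n = 0.75×0.6×450×6×296 = 359.6 kN; take 359.6 kN (rupture).
Tension yield (gross): A_g = 143×6 = 858 mm². φR_n = 0.90 × 345 × 858 = 266.4 kN.
Governing: min(542.4, 359.6, 266.4) = 266.4 kN → gross-section yield.

266.4 kN (gross-section yield governs)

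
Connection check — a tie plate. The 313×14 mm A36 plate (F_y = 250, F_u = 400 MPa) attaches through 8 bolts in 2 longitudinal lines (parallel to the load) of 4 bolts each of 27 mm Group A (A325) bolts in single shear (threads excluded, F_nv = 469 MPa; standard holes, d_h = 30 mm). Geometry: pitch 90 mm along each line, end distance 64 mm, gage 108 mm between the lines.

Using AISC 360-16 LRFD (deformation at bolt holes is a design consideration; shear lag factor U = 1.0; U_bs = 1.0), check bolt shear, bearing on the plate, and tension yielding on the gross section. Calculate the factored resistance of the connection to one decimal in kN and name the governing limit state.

986.0 kN (gross-section yield governs)

Bolt shear: A_b = π(27)²/4 = 572.56 mm². φR_n = 0.75 × 469 × 572.56 × 8 × 1 = 1611.2 kN.
Bearing (14 mm plate, F_u = 400 MPa): end bolts L_c = 64 − 30/2 = 49, R_n = min(1.2×49×14×400, 2.4×27×14×400) = 329.28 kN/bolt; interior L_c = 90 − 30 = 60, R_n = 362.88 kN/bolt. φR_n = 0.75 × (2×329.28 + 6×362.88) = 2126.9 kN.
Tension yield (gross): A_g = 313×14 = 4382 mm². φR_n = 0.90 × 250 × 4382 = 986.0 kN.
Governing: min(1611.2, 2126.9, 986.0) = 986.0 kN → gross-section yield.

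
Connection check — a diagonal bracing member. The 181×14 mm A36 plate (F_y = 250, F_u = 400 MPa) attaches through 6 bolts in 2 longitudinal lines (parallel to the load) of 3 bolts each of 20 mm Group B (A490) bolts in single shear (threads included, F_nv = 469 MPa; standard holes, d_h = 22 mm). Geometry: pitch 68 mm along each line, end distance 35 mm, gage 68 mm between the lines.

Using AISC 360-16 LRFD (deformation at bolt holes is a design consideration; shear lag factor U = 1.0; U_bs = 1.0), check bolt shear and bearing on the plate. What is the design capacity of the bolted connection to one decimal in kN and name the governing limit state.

Bolt shear: A_b = π(20)²/4 = 314.16 mm². φR_n = 0.75 × 469 × 314.16 × 6 × 1 = 663.0 kN.
Bearing (14 mm plate, F_u = 400 MPa): end bolts L_c = 35 − 22/2 = 24, R_n = min(1.2×24×14×400, 2.4×20×14×400) = 161.28 kN/bolt; interior L_c = 68 − 22 = 46, R_n = 268.8 kN/bolt. φR_n = 0.75 × (2×161.28 + 4×268.8) = 1048.3 kN.
Governing: min(663.0, 1048.3) = 663.0 kN → bolt shear.

663.0 kN (bolt shear governs)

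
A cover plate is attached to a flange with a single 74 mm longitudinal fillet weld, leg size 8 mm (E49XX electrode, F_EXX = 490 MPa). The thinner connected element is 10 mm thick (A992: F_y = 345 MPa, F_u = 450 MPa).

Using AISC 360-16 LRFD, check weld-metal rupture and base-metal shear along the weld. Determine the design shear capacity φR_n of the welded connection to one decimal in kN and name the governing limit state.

Weld metal: throat = 0.707×8 = 5.656 mm, L = 74 mm. φR_n = 0.75 × 0.6 × 490 × 5.656 × 74 = 92.3 kN.
Base metal shear (10 mm plate): yield φR_n = 1.0×0.6×345×10×74 = 153.2 kN; rupture φR_n = 0.75×0.6×450×10×74 = 149.9 kN; take 149.9 kN (rupture).
Governing: min(92.3, 149.9) = 92.3 kN → weld metal.

92.3 kN (weld metal governs)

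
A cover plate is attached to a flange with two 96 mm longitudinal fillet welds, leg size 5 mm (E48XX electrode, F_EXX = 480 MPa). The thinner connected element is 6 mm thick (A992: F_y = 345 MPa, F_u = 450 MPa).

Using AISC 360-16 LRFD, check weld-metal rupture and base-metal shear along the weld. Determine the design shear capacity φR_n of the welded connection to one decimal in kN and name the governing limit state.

146.6 kN (weld metal governs)

Weld metal: throat = 0.707×5 = 3.535 mm, L = 2×96 = 192 mm. φR_n = 0.75 × 0.6 × 480 × 3.535 × 192 = 146.6 kN.
Base metal shear (6 mm plate): yield φR_n = 1.0×0.6×345×6×192 = 238.5 kN; rupture φR_n = 0.75×0.6×450×6×192 = 233.3 kN; take 233.3 kN (rupture).
Governing: min(146.6, 233.3) = 146.6 kN → weld metal.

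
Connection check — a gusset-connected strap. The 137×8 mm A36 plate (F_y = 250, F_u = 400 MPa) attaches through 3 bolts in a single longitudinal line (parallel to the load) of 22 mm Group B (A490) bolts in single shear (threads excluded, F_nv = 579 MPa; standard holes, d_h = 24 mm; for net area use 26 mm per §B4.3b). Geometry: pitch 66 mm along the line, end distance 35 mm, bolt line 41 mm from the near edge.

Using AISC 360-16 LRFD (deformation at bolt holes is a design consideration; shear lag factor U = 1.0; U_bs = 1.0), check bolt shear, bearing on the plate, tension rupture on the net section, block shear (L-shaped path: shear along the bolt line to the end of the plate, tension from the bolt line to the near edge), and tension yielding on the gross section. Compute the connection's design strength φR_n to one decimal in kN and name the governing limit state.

214.1 kN (block shear governs)

Bolt shear: A_b = π(22)²/4 = 380.13 mm². φR_n = 0.75 × 579 × 380.13 × 3 × 1 = 495.2 kN.
Bearing (8 mm plate, F_u = 400 MPa): end bolts L_c = 35 − 24/2 = 23, R_n = min(1.2×23×8×400, 2.4×22×8×400) = 88.32 kN/bolt; interior L_c = 66 − 24 = 42, R_n = 161.28 kN/bolt. φR_n = 0.75 × (1×88.32 + 2×161.28) = 308.2 kN.
Tension rupture (net): A_n = (137 − 1×26)×8 = 888 mm² (U = 1.0, A_e = A_n). φR_n = 0.75 × 400 × 888 = 266.4 kN.
Block shear: shear path 1×[35+2×66] = 1×167 mm, A_gv = 1336, A_nv = 1×(167 − 2.5×26)×8 = 816 mm²; tension to near edge: (41 − 0.5×26)×8 = 224 mm². R_n = min(0.6×400×816, 0.6×250×1336) + 1.0×400×224 = min(195.84, 200.4) + 89.6 = 285.44 kN. φR_n = 0.75 × 285.44 = 214.1 kN.
Tension yield (gross): A_g = 137×8 = 1096 mm². φR_n = 0.90 × 250 × 1096 = 246.6 kN.
Governing: min(495.2, 308.2, 266.4, 214.1, 246.6) = 214.1 kN → block shear.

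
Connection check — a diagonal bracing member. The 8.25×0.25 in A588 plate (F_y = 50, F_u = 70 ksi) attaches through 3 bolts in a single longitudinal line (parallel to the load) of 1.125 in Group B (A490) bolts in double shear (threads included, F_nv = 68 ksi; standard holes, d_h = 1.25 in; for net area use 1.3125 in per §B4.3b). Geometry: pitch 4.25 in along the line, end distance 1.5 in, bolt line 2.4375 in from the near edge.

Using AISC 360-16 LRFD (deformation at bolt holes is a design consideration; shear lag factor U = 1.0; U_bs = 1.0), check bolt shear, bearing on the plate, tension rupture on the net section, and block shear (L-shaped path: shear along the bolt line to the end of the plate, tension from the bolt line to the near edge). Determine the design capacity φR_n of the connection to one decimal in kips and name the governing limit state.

Bolt shear: A_b = π(1.125)²/4 = 0.99402 in². φR_n = 0.75 × 68 × 0.99402 × 3 × 2 = 304.2 kips.
Bearing (0.25 in plate, F_u = 70 ksi): end bolts L_c = 1.5 − 1.25/2 = 0.875, R_n = min(1.2×0.875×0.25×70, 2.4×1.125×0.25×70) = 18.375 kips/bolt; interior L_c = 4.25 − 1.25 = 3, R_n = 47.25 kips/bolt. φR_n = 0.75 × (1×18.375 + 2×47.25) = 84.7 kips.
Tension rupture (net): A_n = (8.25 − 1×1.3125)×0.25 = 1.7344 in² (U = 1.0, A_e = A_n). φR_n = 0.75 × 70 × 1.7344 = 91.1 kips.
Block shear: shear path 1×[1.5+2×4.25] = 1×10 in, A_gv = 2.5, A_nv = 1×(10 − 2.5×1.3125)×0.25 = 1.6797 in²; tension to near edge: (2.4375 − 0.5×1.3125)×0.25 = 0.44531 in². R_n = min(0.6×70×1.6797, 0.6×50×2.5) + 1.0×70×0.44531 = min(70.547, 75) + 31.172 = 101.72 kips. φR_n = 0.75 × 101.72 = 76.3 kips.
Governing: min(304.2, 84.7, 91.1, 76.3) = 76.3 kips → block shear.

76.3 kips (block shear governs)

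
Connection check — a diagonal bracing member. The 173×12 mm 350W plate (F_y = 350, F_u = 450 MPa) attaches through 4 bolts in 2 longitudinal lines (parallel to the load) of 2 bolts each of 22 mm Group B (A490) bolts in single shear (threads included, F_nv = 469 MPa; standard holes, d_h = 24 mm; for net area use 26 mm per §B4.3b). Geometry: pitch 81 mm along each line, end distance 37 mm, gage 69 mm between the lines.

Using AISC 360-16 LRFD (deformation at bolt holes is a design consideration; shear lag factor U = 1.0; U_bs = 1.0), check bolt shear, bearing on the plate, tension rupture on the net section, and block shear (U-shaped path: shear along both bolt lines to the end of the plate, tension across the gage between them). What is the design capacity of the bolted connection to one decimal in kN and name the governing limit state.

Bolt shear: A_b = π(22)²/4 = 380.13 mm². φR_n = 0.75 × 469 × 380.13 × 4 × 1 = 534.8 kN.
Bearing (12 mm plate, F_u = 450 MPa): end bolts L_c = 37 − 24/2 = 25, R_n = min(1.2×25×12×450, 2.4×22×12×450) = 162 kN/bolt; interior L_c = 81 − 24 = 57, R_n = 285.12 kN/bolt. φR_n = 0.75 × (2×162 + 2×285.12) = 670.7 kN.
Tension rupture (net): A_n = (173 − 2×26)×12 = 1452 mm² (U = 1.0, A_e = A_n). φR_n = 0.75 × 450 × 1452 = 490.1 kN.
Block shear: shear path 2×[37+1×81] = 2×118 mm, A_gv = 2832, A_nv = 2×(118 − 1.5×26)×12 = 1896 mm²; tension across gage: (69 − 1×26)×12 = 516 mm². R_n = min(0.6×450×1896, 0.6×350×2832) + 1.0×450×516 = min(511.92, 594.72) + 232.2 = 744.12 kN. φR_n = 0.75 × 744.12 = 558.1 kN.
Governing: min(534.8, 670.7, 490.1, 558.1) = 490.1 kN → net-section rupture.

490.1 kN (net-section rupture governs)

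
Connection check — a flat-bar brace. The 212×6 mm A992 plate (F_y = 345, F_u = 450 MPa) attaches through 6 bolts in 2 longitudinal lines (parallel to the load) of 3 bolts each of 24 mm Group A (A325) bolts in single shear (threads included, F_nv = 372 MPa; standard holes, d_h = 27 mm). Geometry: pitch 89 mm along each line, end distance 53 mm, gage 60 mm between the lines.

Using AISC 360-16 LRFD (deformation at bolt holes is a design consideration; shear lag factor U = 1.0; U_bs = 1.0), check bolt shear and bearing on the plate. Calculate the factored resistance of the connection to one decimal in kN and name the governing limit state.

658.5 kN (bearing governs)

Bolt shear: A_b = π(24)²/4 = 452.39 mm². φR_n = 0.75 × 372 × 452.39 × 6 × 1 = 757.3 kN.
Bearing (6 mm plate, F_u = 450 MPa): end bolts L_c = 53 − 27/2 = 39.5, R_n = min(1.2×39.5×6×450, 2.4×24×6×450) = 127.98 kN/bolt; interior L_c = 89 − 27 = 62, R_n = 155.52 kN/bolt. φR_n = 0.75 × (2×127.98 + 4×155.52) = 658.5 kN.
Governing: min(757.3, 658.5) = 658.5 kN → bearing.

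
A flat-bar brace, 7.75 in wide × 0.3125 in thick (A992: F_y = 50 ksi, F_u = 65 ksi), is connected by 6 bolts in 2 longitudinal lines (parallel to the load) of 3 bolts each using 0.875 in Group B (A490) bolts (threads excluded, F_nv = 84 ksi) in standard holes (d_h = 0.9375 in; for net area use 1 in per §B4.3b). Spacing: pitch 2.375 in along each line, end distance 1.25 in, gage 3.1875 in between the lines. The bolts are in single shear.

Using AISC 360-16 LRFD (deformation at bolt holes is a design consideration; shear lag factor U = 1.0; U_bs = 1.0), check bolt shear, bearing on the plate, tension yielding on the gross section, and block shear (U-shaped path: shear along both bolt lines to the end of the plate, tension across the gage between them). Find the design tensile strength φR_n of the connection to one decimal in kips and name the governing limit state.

97.3 kips (block shear governs)

Bolt shear: A_b = π(0.875)²/4 = 0.60132 in². φR_n = 0.75 × 84 × 0.60132 × 6 × 1 = 227.3 kips.
Bearing (0.3125 in plate, F_u = 65 ksi): end bolts L_c = 1.25 − 0.9375/2 = 0.78125, R_n = min(1.2×0.78125×0.3125×65, 2.4×0.875×0.3125×65) = 19.043 kips/bolt; interior L_c = 2.375 − 0.9375 = 1.4375, R_n = 35.039 kips/bolt. φR_n = 0.75 × (2×19.043 + 4×35.039) = 133.7 kips.
Tension yield (gross): A_g = 7.75×0.3125 = 2.4219 in². φR_n = 0.90 × 50 × 2.4219 = 109.0 kips.
Block shear: shear path 2×[1.25+2×2.375] = 2×6 in, A_gv = 3.75, A_nv = 2×(6 − 2.5×1)×0.3125 = 2.1875 in²; tension across gage: (3.1875 − 1×1)×0.3125 = 0.68359 in². R_n = min(0.6×65×2.1875, 0.6×50×3.75) + 1.0×65×0.68359 = min(85.313, 112.5) + 44.433 = 129.75 kips. φR_n = 0.75 × 129.75 = 97.3 kips.
Governing: min(227.3, 133.7, 109.0, 97.3) = 97.3 kips → block shear.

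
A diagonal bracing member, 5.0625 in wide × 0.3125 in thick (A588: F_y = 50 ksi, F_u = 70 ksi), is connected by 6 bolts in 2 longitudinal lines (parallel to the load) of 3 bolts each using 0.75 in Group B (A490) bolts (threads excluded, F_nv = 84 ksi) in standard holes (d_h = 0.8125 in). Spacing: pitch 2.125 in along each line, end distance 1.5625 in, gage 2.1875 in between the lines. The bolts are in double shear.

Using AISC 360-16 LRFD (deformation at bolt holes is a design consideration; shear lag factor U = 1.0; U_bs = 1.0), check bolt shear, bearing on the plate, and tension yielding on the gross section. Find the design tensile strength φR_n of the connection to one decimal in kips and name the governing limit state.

71.2 kips (gross-section yield governs)

Bolt shear: A_b = π(0.75)²/4 = 0.44179 in². φR_n = 0.75 × 84 × 0.44179 × 6 × 2 = 334.0 kips.
Bearing (0.3125 in plate, F_u = 70 ksi): end bolts L_c = 1.5625 − 0.8125/2 = 1.15625, R_n = min(1.2×1.15625×0.3125×70, 2.4×0.75×0.3125×70) = 30.352 kips/bolt; interior L_c = 2.125 − 0.8125 = 1.3125, R_n = 34.453 kips/bolt. φR_n = 0.75 × (2×30.352 + 4×34.453) = 148.9 kips.
Tension yield (gross): A_g = 5.0625×0.3125 = 1.582 in². φR_n = 0.90 × 50 × 1.582 = 71.2 kips.
Governing: min(334.0, 148.9, 71.2) = 71.2 kips → gross-section yield.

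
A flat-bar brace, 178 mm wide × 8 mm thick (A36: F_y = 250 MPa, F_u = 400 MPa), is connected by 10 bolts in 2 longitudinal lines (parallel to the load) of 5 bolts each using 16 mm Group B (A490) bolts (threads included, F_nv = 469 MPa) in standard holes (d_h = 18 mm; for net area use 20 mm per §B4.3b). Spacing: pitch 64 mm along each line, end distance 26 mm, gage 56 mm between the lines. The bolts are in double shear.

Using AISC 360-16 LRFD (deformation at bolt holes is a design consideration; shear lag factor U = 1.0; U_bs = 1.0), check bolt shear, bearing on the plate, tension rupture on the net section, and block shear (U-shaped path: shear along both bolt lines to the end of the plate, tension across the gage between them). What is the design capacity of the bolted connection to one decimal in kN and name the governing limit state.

Bolt shear: A_b = π(16)²/4 = 201.06 mm². φR_n = 0.75 × 469 × 201.06 × 10 × 2 = 1414.5 kN.
Bearing (8 mm plate, F_u = 400 MPa): end bolts L_c = 26 − 18/2 = 17, R_n = min(1.2×17×8×400, 2.4×16×8×400) = 65.28 kN/bolt; interior L_c = 64 − 18 = 46, R_n = 122.88 kN/bolt. φR_n = 0.75 × (2×65.28 + 8×122.88) = 835.2 kN.
Tension rupture (net): A_n = (178 − 2×20)×8 = 1104 mm² (U = 1.0, A_e = A_n). φR_n = 0.75 × 400 × 1104 = 331.2 kN.
Block shear: shear path 2×[26+4×64] = 2×282 mm, A_gv = 4512, A_nv = 2×(282 − 4.5×20)×8 = 3072 mm²; tension across gage: (56 − 1×20)×8 = 288 mm². R_n = min(0.6×400×3072, 0.6×250×4512) + 1.0×400×288 = min(737.28, 676.8) + 115.2 = 792 kN. φR_n = 0.75 × 792 = 594.0 kN.
Governing: min(1414.5, 835.2, 331.2, 594.0) = 331.2 kN → net-section rupture.

331.2 kN (net-section rupture governs)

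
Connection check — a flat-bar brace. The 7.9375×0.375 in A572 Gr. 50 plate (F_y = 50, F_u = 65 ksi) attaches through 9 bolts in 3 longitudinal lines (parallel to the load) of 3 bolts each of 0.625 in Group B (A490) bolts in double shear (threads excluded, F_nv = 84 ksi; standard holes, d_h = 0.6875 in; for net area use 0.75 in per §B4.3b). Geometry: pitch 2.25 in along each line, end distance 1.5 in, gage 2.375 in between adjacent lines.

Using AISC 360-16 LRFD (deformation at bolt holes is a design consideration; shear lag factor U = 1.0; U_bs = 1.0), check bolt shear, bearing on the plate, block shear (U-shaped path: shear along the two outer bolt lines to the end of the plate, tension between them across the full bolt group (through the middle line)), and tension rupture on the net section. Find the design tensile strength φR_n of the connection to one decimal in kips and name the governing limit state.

Bolt shear: A_b = π(0.625)²/4 = 0.3068 in². φR_n = 0.75 × 84 × 0.3068 × 9 × 2 = 347.9 kips.
Bearing (0.375 in plate, F_u = 65 ksi): end bolts L_c = 1.5 − 0.6875/2 = 1.15625, R_n = min(1.2×1.15625×0.375×65, 2.4×0.625×0.375×65) = 33.82 kips/bolt; interior L_c = 2.25 − 0.6875 = 1.5625, R_n = 36.563 kips/bolt. φR_n = 0.75 × (3×33.82 + 6×36.563) = 240.6 kips.
Block shear: shear path 2×[1.5+2×2.25] = 2×6 in, A_gv = 4.5, A_nv = 2×(6 − 2.5×0.75)×0.375 = 3.0938 in²; tension across gage: (4.75 − 2×0.75)×0.375 = 1.2188 in². R_n = min(0.6×65×3.0938, 0.6×50×4.5) + 1.0×65×1.2188 = min(120.66, 135) + 79.222 = 199.88 kips. φR_n = 0.75 × 199.88 = 149.9 kips.
Tension rupture (net): A_n = (7.9375 − 3×0.75)×0.375 = 2.1328 in² (U = 1.0, A_e = A_n). φR_n = 0.75 × 65 × 2.1328 = 104.0 kips.
Governing: min(347.9, 240.6, 149.9, 104.0) = 104.0 kips → net-section rupture.

104.0 kips (net-section rupture governs)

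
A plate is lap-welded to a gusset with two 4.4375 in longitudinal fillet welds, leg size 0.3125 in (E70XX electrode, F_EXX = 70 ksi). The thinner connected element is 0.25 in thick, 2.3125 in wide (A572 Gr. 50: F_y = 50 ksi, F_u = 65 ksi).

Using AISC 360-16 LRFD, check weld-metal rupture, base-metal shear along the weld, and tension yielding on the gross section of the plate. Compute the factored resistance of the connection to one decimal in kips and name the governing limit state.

26.0 kips (gross-section yield governs)

Weld metal: throat = 0.707×0.3125 = 0.22094 in, L = 2×4.4375 = 8.875 in. φR_n = 0.75 × 0.6 × 70 × 0.22094 × 8.875 = 61.8 kips.
Base metal shear (0.25 in plate): yield φR_n = 1.0×0.6×50×0.25×8.875 = 66.6 kips; rupture φR_n = 0.75×0.6×65×0.25×8.875 = 64.9 kips; take 64.9 kips (rupture).
Tension yield (gross): A_g = 2.3125×0.25 = 0.57813 in². φR_n = 0.90 × 50 × 0.57813 = 26.0 kips.
Governing: min(61.8, 64.9, 26.0) = 26.0 kips → gross-section yield.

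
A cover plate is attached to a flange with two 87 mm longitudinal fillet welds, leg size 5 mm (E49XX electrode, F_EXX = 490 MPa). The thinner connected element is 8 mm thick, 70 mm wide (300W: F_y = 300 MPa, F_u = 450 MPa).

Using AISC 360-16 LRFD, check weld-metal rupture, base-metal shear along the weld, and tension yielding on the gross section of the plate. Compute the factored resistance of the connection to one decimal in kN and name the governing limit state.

Weld metal: throat = 0.707×5 = 3.535 mm, L = 2×87 = 174 mm. φR_n = 0.75 × 0.6 × 490 × 3.535 × 174 = 135.6 kN.
Base metal shear (8 mm plate): yield φR_n = 1.0×0.6×300×8×174 = 250.6 kN; rupture φR_n = 0.75×0.6×450×8×174 = 281.9 kN; take 250.6 kN (yield).
Tension yield (gross): A_g = 70×8 = 560 mm². φR_n = 0.90 × 300 × 560 = 151.2 kN.
Governing: min(135.6, 250.6, 151.2) = 135.6 kN → weld metal.

135.6 kN (weld metal governs)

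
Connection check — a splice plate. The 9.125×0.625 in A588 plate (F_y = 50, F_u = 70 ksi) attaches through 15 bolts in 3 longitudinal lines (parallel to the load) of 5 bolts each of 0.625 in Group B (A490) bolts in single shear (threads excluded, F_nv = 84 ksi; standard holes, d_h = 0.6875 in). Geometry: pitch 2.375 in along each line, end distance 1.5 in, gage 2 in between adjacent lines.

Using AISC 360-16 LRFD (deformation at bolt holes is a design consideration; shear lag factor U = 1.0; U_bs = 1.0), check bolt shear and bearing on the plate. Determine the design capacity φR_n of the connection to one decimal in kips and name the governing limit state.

Bolt shear: A_b = π(0.625)²/4 = 0.3068 in². φR_n = 0.75 × 84 × 0.3068 × 15 × 1 = 289.9 kips.
Bearing (0.625 in plate, F_u = 70 ksi): end bolts L_c = 1.5 − 0.6875/2 = 1.15625, R_n = min(1.2×1.15625×0.625×70, 2.4×0.625×0.625×70) = 60.703 kips/bolt; interior L_c = 2.375 − 0.6875 = 1.6875, R_n = 65.625 kips/bolt. φR_n = 0.75 × (3×60.703 + 12×65.625) = 727.2 kips.
Governing: min(289.9, 727.2) = 289.9 kips → bolt shear.

289.9 kips (bolt shear governs)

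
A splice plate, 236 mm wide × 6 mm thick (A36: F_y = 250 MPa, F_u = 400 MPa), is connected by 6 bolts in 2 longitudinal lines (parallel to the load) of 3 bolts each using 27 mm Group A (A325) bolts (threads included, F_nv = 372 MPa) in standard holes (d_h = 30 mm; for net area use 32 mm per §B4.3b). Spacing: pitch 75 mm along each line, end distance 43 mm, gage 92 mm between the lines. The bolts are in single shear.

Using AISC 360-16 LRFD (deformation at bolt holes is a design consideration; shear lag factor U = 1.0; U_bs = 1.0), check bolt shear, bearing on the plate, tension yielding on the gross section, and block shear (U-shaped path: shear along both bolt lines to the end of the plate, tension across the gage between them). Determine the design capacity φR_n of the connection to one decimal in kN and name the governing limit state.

318.6 kN (gross-section yield governs)

Bolt shear: A_b = π(27)²/4 = 572.56 mm². φR_n = 0.75 × 372 × 572.56 × 6 × 1 = 958.5 kN.
Bearing (6 mm plate, F_u = 400 MPa): end bolts L_c = 43 − 30/2 = 28, R_n = min(1.2×28×6×400, 2.4×27×6×400) = 80.64 kN/bolt; interior L_c = 75 − 30 = 45, R_n = 129.6 kN/bolt. φR_n = 0.75 × (2×80.64 + 4×129.6) = 509.8 kN.
Tension yield (gross): A_g = 236×6 = 1416 mm². φR_n = 0.90 × 250 × 1416 = 318.6 kN.
Block shear: shear path 2×[43+2×75] = 2×193 mm, A_gv = 2316, A_nv = 2×(193 − 2.5×32)×6 = 1356 mm²; tension across gage: (92 − 1×32)×6 = 360 mm². R_n = min(0.6×400×1356, 0.6×250×2316) + 1.0×400×360 = min(325.44, 347.4) + 144 = 469.44 kN. φR_n = 0.75 × 469.44 = 352.1 kN.
Governing: min(958.5, 509.8, 318.6, 352.1) = 318.6 kN → gross-section yield.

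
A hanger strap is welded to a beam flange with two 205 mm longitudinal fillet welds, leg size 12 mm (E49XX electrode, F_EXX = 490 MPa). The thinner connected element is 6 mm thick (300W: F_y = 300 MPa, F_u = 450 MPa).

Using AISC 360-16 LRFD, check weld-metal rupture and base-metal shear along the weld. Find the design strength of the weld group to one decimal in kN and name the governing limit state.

442.8 kN (base-metal shear governs)

Weld metal: throat = 0.707×12 = 8.484 mm, L = 2×205 = 410 mm. φR_n = 0.75 × 0.6 × 490 × 8.484 × 410 = 767.0 kN.
Base metal shear (6 mm plate): yield φR_n = 1.0×0.6×300×6×410 = 442.8 kN; rupture φR_n = 0.75×0.6×450×6×410 = 498.2 kN; take 442.8 kN (yield).
Governing: min(767.0, 442.8) = 442.8 kN → base-metal shear.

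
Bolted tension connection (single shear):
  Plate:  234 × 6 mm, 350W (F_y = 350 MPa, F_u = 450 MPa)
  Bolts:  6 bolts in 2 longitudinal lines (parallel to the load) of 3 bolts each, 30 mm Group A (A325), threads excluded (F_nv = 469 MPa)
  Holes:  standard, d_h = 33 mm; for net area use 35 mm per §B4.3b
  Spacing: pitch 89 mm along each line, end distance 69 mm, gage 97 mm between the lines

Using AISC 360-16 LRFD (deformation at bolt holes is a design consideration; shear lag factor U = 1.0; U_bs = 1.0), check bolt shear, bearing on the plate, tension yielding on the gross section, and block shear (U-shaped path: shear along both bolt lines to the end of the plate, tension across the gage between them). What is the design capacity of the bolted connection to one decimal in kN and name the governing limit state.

442.3 kN (gross-section yield governs)

Bolt shear: A_b = π(30)²/4 = 706.86 mm². φR_n = 0.75 × 469 × 706.86 × 6 × 1 = 1491.8 kN.
Bearing (6 mm plate, F_u = 450 MPa): end bolts L_c = 69 − 33/2 = 52.5, R_n = min(1.2×52.5×6×450, 2.4×30×6×450) = 170.1 kN/bolt; interior L_c = 89 − 33 = 56, R_n = 181.44 kN/bolt. φR_n = 0.75 × (2×170.1 + 4×181.44) = 799.5 kN.
Tension yield (gross): A_g = 234×6 = 1404 mm². φR_n = 0.90 × 350 × 1404 = 442.3 kN.
Block shear: shear path 2×[69+2×89] = 2×247 mm, A_gv = 2964, A_nv = 2×(247 − 2.5×35)×6 = 1914 mm²; tension across gage: (97 − 1×35)×6 = 372 mm². R_n = min(0.6×450×1914, 0.6×350×2964) + 1.0×450×372 = min(516.78, 622.44) + 167.4 = 684.18 kN. φR_n = 0.75 × 684.18 = 513.1 kN.
Governing: min(1491.8, 799.5, 442.3, 513.1) = 442.3 kN → gross-section yield.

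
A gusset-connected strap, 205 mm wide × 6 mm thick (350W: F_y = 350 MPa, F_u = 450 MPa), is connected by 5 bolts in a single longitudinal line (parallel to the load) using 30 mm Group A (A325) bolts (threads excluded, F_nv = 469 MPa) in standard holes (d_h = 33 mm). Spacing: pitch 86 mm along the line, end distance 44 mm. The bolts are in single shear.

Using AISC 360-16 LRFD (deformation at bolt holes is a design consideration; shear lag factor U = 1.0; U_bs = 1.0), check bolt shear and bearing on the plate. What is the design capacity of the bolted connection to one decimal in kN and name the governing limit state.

Bolt shear: A_b = π(30)²/4 = 706.86 mm². φR_n = 0.75 × 469 × 706.86 × 5 × 1 = 1243.2 kN.
Bearing (6 mm plate, F_u = 450 MPa): end bolts L_c = 44 − 33/2 = 27.5, R_n = min(1.2×27.5×6×450, 2.4×30×6×450) = 89.1 kN/bolt; interior L_c = 86 − 33 = 53, R_n = 171.72 kN/bolt. φR_n = 0.75 × (1×89.1 + 4×171.72) = 582.0 kN.
Governing: min(1243.2, 582.0) = 582.0 kN → bearing.

582.0 kN (bearing governs)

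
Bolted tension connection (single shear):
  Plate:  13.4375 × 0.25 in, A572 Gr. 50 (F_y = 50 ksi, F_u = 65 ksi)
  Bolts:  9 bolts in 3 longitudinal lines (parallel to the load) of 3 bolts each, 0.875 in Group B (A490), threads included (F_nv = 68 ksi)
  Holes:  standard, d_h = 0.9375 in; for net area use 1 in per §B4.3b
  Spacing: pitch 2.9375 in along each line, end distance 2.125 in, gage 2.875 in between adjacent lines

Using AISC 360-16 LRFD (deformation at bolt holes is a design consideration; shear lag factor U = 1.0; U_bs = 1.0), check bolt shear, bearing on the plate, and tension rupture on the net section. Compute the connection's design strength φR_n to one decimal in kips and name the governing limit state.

127.2 kips (net-section rupture governs)

Bolt shear: A_b = π(0.875)²/4 = 0.60132 in². φR_n = 0.75 × 68 × 0.60132 × 9 × 1 = 276.0 kips.
Bearing (0.25 in plate, F_u = 65 ksi): end bolts L_c = 2.125 − 0.9375/2 = 1.65625, R_n = min(1.2×1.65625×0.25×65, 2.4×0.875×0.25×65) = 32.297 kips/bolt; interior L_c = 2.9375 − 0.9375 = 2, R_n = 34.125 kips/bolt. φR_n = 0.75 × (3×32.297 + 6×34.125) = 226.2 kips.
Tension rupture (net): A_n = (13.4375 − 3×1)×0.25 = 2.6094 in² (U = 1.0, A_e = A_n). φR_n = 0.75 × 65 × 2.6094 = 127.2 kips.
Governing: min(276.0, 226.2, 127.2) = 127.2 kips → net-section rupture.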